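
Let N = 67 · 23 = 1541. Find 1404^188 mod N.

Mod 67: 1404 ≡ 64; by Fermat, exponent reduces to 188 mod 66 = 56; 64^56 ≡ 64 (mod 67).
Mod 23: 1404 ≡ 1; by Fermat, exponent reduces to 188 mod 22 = 12; 1^12 ≡ 1 (mod 23).
Combine by CRT: x ≡ 64 (mod 67), x ≡ 1 (mod 23) ⇒ x ≡ 1404 (mod 1541).

1404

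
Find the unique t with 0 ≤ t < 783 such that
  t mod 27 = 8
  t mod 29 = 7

413

Combine the congruences pairwise.
From t ≡ 8 (mod 27) write t = 8 + 27s. Substituting into t ≡ 7 (mod 29) gives 27s ≡ 28 (mod 29), and since 27⁻¹ ≡ 14 (mod 29), s ≡ 15. Hence t ≡ 8 + 27·15 = 413 (mod 783).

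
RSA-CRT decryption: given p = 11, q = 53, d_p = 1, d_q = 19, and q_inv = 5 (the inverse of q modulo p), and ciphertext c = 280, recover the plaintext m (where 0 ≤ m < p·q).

m₁ = c^(d_p) mod p: c ≡ 5 (mod 11), and 5^1 mod 11 = 5.
m₂ = c^(d_q) mod q: c ≡ 15 (mod 53), and 15^19 mod 53 = 24.
h = q_inv·(m₁ − m₂) mod p = 5·(5 − 24) mod 11 = 4.
m = m₂ + h·q = 24 + 4·53 = 236.

236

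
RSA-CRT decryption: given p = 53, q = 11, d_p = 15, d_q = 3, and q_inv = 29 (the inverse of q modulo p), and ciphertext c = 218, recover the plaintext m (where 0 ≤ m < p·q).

m₁ = c^(d_p) mod p: c ≡ 6 (mod 53), and 6^15 mod 53 = 17.
m₂ = c^(d_q) mod q: c ≡ 9 (mod 11), and 9^3 mod 11 = 3.
h = q_inv·(m₁ − m₂) mod p = 29·(17 − 3) mod 53 = 35.
m = m₂ + h·q = 3 + 35·11 = 388.

388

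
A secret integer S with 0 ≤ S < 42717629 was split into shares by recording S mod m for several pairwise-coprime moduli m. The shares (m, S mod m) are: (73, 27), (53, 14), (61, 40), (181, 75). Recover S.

15874680

From S ≡ 27 (mod 73) write S = 27 + 73t. Substituting into S ≡ 14 (mod 53) gives 73t ≡ 40 (mod 53), and since 20⁻¹ ≡ 8 (mod 53), t ≡ 2. Hence S ≡ 27 + 73·2 = 173 (mod 3869).
From S ≡ 173 (mod 3869) write S = 173 + 3869t. Substituting into S ≡ 40 (mod 61) gives 3869t ≡ 50 (mod 61), and since 26⁻¹ ≡ 54 (mod 61), t ≡ 16. Hence S ≡ 173 + 3869·16 = 62077 (mod 236009).
From S ≡ 62077 (mod 236009) write S = 62077 + 236009t. Substituting into S ≡ 75 (mod 181) gives 236009t ≡ 81 (mod 181), and since 166⁻¹ ≡ 12 (mod 181), t ≡ 67. Hence S ≡ 62077 + 236009·67 = 15874680 (mod 42717629).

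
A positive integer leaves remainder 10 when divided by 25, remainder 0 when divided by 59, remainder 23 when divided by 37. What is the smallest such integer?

25960

The moduli are pairwise coprime; M = 25·59·37 = 54575.
M/25 = 2183; 2183 ≡ 8 (mod 25); 8·22 ≡ 1, so inverse 22.
M/59 = 925; 925 ≡ 40 (mod 59); 40·31 ≡ 1, so inverse 31.
M/37 = 1475; 1475 ≡ 32 (mod 37); 32·22 ≡ 1, so inverse 22.
n ≡ 10·2183·22 + 0·925·31 + 23·1475·22 = 1226610.
1226610 mod 54575 = 25960.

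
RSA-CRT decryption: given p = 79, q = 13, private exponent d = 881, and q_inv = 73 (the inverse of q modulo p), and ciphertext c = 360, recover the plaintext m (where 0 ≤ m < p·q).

d_p = d mod (p−1) = 881 mod 78 = 23; d_q = d mod (q−1) = 5.
m₁ = c^(d_p) mod p: c ≡ 44 (mod 79), and 44^23 mod 79 = 19.
m₂ = c^(d_q) mod q: c ≡ 9 (mod 13), and 9^5 mod 13 = 3.
h = q_inv·(m₁ − m₂) mod p = 73·(19 − 3) mod 79 = 62.
m = m₂ + h·q = 3 + 62·13 = 809.

809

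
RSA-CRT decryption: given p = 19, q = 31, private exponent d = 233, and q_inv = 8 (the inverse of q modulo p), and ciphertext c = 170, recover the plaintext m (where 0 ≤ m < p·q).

151

d_p = d mod (p−1) = 233 mod 18 = 17; d_q = d mod (q−1) = 23.
m₁ = c^(d_p) mod p: c ≡ 18 (mod 19), and 18^17 mod 19 = 18.
m₂ = c^(d_q) mod q: c ≡ 15 (mod 31), and 15^23 mod 31 = 27.
h = q_inv·(m₁ − m₂) mod p = 8·(18 − 27) mod 19 = 4.
m = m₂ + h·q = 27 + 4·31 = 151.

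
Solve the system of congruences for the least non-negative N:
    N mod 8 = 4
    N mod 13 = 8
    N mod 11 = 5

60

Combine the congruences pairwise.
From N ≡ 4 (mod 8) write N = 4 + 8t. Substituting into N ≡ 8 (mod 13) gives 8t ≡ 4 (mod 13), and since 8⁻¹ ≡ 5 (mod 13), t ≡ 7. Hence N ≡ 4 + 8·7 = 60 (mod 104).
From N ≡ 60 (mod 104) write N = 60 + 104t. Substituting into N ≡ 5 (mod 11) gives 104t ≡ 0 (mod 11), and since 5⁻¹ ≡ 9 (mod 11), t ≡ 0. Hence N ≡ 60 + 104·0 = 60 (mod 1144).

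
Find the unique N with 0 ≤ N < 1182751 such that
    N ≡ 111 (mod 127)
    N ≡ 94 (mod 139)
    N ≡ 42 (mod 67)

The moduli are pairwise coprime; M = 127·139·67 = 1182751.
M/127 = 9313; 9313 ≡ 42 (mod 127); 42·124 ≡ 1, so inverse 124.
M/139 = 8509; 8509 ≡ 30 (mod 139); 30·51 ≡ 1, so inverse 51.
M/67 = 17653; 17653 ≡ 32 (mod 67); 32·44 ≡ 1, so inverse 44.
N ≡ 111·9313·124 + 94·8509·51 + 42·17653·44 = 201599022.
201599022 mod 1182751 = 531352.

531352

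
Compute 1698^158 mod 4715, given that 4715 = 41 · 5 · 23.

2809

Mod 41: 1698 ≡ 17; by Fermat, exponent reduces to 158 mod 40 = 38; 17^38 ≡ 21 (mod 41).
Mod 5: 1698 ≡ 3; by Fermat, exponent reduces to 158 mod 4 = 2; 3^2 ≡ 4 (mod 5).
Mod 23: 1698 ≡ 19; by Fermat, exponent reduces to 158 mod 22 = 4; 19^4 ≡ 3 (mod 23).
Combine by CRT: x ≡ 21 (mod 41), x ≡ 4 (mod 5), x ≡ 3 (mod 23) ⇒ x ≡ 2809 (mod 4715).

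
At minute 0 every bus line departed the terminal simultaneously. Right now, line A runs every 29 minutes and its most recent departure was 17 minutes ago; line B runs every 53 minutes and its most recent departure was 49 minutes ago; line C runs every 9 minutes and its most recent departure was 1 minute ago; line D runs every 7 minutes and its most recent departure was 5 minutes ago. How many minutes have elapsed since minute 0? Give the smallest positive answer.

From t ≡ 17 (mod 29) write t = 17 + 29s. Substituting into t ≡ 49 (mod 53) gives 29s ≡ 32 (mod 53), and since 29⁻¹ ≡ 11 (mod 53), s ≡ 34. Hence t ≡ 17 + 29·34 = 1003 (mod 1537).
From t ≡ 1003 (mod 1537) write t = 1003 + 1537s. Substituting into t ≡ 1 (mod 9) gives 1537s ≡ 6 (mod 9), and since 7⁻¹ ≡ 4 (mod 9), s ≡ 6. Hence t ≡ 1003 + 1537·6 = 10225 (mod 13833).
From t ≡ 10225 (mod 13833) write t = 10225 + 13833s. Substituting into t ≡ 5 (mod 7) gives 13833s ≡ 0 (mod 7), and since 1⁻¹ ≡ 1 (mod 7), s ≡ 0. Hence t ≡ 10225 + 13833·0 = 10225 (mod 96831).

10225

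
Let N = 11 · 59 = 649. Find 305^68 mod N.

Mod 11: 305 ≡ 8; by Fermat, exponent reduces to 68 mod 10 = 8; 8^8 ≡ 5 (mod 11).
Mod 59: 305 ≡ 10; by Fermat, exponent reduces to 68 mod 58 = 10; 10^10 ≡ 25 (mod 59).
Combine by CRT: x ≡ 5 (mod 11), x ≡ 25 (mod 59) ⇒ x ≡ 379 (mod 649).

379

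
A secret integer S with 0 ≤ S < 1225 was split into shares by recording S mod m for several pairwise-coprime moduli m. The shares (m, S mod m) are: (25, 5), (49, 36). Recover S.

330

From S ≡ 5 (mod 25) write S = 5 + 25t. Substituting into S ≡ 36 (mod 49) gives 25t ≡ 31 (mod 49), and since 25⁻¹ ≡ 2 (mod 49), t ≡ 13. Hence S ≡ 5 + 25·13 = 330 (mod 1225).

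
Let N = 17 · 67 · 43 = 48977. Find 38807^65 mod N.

44043

Mod 17: 38807 ≡ 13; by Fermat, exponent reduces to 65 mod 16 = 1; 13^1 ≡ 13 (mod 17).
Mod 67: 38807 ≡ 14; 14^65 ≡ 24 (mod 67).
Mod 43: 38807 ≡ 21; by Fermat, exponent reduces to 65 mod 42 = 23; 21^23 ≡ 11 (mod 43).
Combine by CRT: x ≡ 13 (mod 17), x ≡ 24 (mod 67), x ≡ 11 (mod 43) ⇒ x ≡ 44043 (mod 48977).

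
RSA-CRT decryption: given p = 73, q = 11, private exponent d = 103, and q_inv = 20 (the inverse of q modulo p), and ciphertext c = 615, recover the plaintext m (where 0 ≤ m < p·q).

637

d_p = d mod (p−1) = 103 mod 72 = 31; d_q = d mod (q−1) = 3.
m₁ = c^(d_p) mod p: c ≡ 31 (mod 73), and 31^31 mod 73 = 53.
m₂ = c^(d_q) mod q: c ≡ 10 (mod 11), and 10^3 mod 11 = 10.
h = q_inv·(m₁ − m₂) mod p = 20·(53 − 10) mod 73 = 57.
m = m₂ + h·q = 10 + 57·11 = 637.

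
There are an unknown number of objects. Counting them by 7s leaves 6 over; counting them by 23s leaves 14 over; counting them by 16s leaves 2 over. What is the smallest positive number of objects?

The moduli are pairwise coprime; M = 7·23·16 = 2576.
M/7 = 368; 368 ≡ 4 (mod 7); 4·2 ≡ 1, so inverse 2.
M/23 = 112; 112 ≡ 20 (mod 23); 20·15 ≡ 1, so inverse 15.
M/16 = 161; 161 ≡ 1 (mod 16), inverse 1.
N ≡ 6·368·2 + 14·112·15 + 2·161·1 = 28258.
28258 mod 2576 = 2498.

2498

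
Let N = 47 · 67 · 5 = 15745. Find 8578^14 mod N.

Mod 47: 8578 ≡ 24; 24^14 ≡ 42 (mod 47).
Mod 67: 8578 ≡ 2; 2^14 ≡ 36 (mod 67).
Mod 5: 8578 ≡ 3; by Fermat, exponent reduces to 14 mod 4 = 2; 3^2 ≡ 4 (mod 5).
Combine by CRT: x ≡ 42 (mod 47), x ≡ 36 (mod 67), x ≡ 4 (mod 5) ⇒ x ≡ 6669 (mod 15745).

6669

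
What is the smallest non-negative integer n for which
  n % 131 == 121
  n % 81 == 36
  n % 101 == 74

The moduli are pairwise coprime; M = 131·81·101 = 1071711.
M/131 = 8181; 8181 ≡ 59 (mod 131); 59·20 ≡ 1, so inverse 20.
M/81 = 13231; 13231 ≡ 28 (mod 81); 28·55 ≡ 1, so inverse 55.
M/101 = 10611; 10611 ≡ 6 (mod 101); 6·17 ≡ 1, so inverse 17.
n ≡ 121·8181·20 + 36·13231·55 + 74·10611·17 = 59344038.
59344038 mod 1071711 = 399933.

399933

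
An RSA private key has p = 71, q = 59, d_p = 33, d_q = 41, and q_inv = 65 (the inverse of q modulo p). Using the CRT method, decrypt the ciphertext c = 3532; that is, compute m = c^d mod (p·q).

m₁ = c^(d_p) mod p: c ≡ 53 (mod 71), and 53^33 mod 71 = 55.
m₂ = c^(d_q) mod q: c ≡ 51 (mod 59), and 51^41 mod 59 = 49.
h = q_inv·(m₁ − m₂) mod p = 65·(55 − 49) mod 71 = 35.
m = m₂ + h·q = 49 + 35·59 = 2114.

2114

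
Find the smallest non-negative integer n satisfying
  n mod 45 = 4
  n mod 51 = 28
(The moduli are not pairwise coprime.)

gcd(45, 51) = 3 and 3 | (28 − 4), so the pair is consistent; merging gives n ≡ 589 (mod 765), where 765 = lcm(45, 51).
The solution is unique modulo lcm(45, 51) = 765.

589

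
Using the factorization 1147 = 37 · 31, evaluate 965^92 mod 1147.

1008

Mod 37: 965 ≡ 3; by Fermat, exponent reduces to 92 mod 36 = 20; 3^20 ≡ 9 (mod 37).
Mod 31: 965 ≡ 4; by Fermat, exponent reduces to 92 mod 30 = 2; 4^2 ≡ 16 (mod 31).
Combine by CRT: x ≡ 9 (mod 37), x ≡ 16 (mod 31) ⇒ x ≡ 1008 (mod 1147).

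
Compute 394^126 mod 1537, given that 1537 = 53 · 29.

1536

Mod 53: 394 ≡ 23; by Fermat, exponent reduces to 126 mod 52 = 22; 23^22 ≡ 52 (mod 53).
Mod 29: 394 ≡ 17; by Fermat, exponent reduces to 126 mod 28 = 14; 17^14 ≡ 28 (mod 29).
Combine by CRT: x ≡ 52 (mod 53), x ≡ 28 (mod 29) ⇒ x ≡ 1536 (mod 1537).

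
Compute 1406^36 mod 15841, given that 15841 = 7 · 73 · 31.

12776

Mod 7: 1406 ≡ 6; since 6 | 36, by Fermat 6^36 ≡ 1 (mod 7).
Mod 73: 1406 ≡ 19; 19^36 ≡ 1 (mod 73).
Mod 31: 1406 ≡ 11; by Fermat, exponent reduces to 36 mod 30 = 6; 11^6 ≡ 4 (mod 31).
Combine by CRT: x ≡ 1 (mod 7), x ≡ 1 (mod 73), x ≡ 4 (mod 31) ⇒ x ≡ 12776 (mod 15841).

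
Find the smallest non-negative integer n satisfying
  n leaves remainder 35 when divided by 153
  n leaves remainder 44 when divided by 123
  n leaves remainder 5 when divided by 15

10745

gcd(153, 123) = 3 and 3 | (44 − 35), so the pair is consistent; merging gives n ≡ 4472 (mod 6273), where 6273 = lcm(153, 123).
gcd(6273, 15) = 3 and 3 | (5 − 4472), so the pair is consistent; merging gives n ≡ 10745 (mod 31365), where 31365 = lcm(6273, 15).
The solution is unique modulo lcm(153, 123, 15) = 31365.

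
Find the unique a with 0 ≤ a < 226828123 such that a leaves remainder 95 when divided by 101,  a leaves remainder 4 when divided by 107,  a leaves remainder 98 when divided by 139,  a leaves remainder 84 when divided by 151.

195026550

The moduli are pairwise coprime; N = 101·107·139·151 = 226828123.
N/101 = 2245823; 2245823 ≡ 88 (mod 101); 88·31 ≡ 1, so inverse 31.
N/107 = 2119889; 2119889 ≡ 5 (mod 107); 5·43 ≡ 1, so inverse 43.
N/139 = 1631857; 1631857 ≡ 136 (mod 139); 136·46 ≡ 1, so inverse 46.
N/151 = 1502173; 1502173 ≡ 25 (mod 151); 25·145 ≡ 1, so inverse 145.
a ≡ 95·2245823·31 + 4·2119889·43 + 98·1631857·46 + 84·1502173·145 = 32631448139.
32631448139 mod 226828123 = 195026550.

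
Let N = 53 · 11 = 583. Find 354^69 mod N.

523

Mod 53: 354 ≡ 36; by Fermat, exponent reduces to 69 mod 52 = 17; 36^17 ≡ 46 (mod 53).
Mod 11: 354 ≡ 2; by Fermat, exponent reduces to 69 mod 10 = 9; 2^9 ≡ 6 (mod 11).
Combine by CRT: x ≡ 46 (mod 53), x ≡ 6 (mod 11) ⇒ x ≡ 523 (mod 583).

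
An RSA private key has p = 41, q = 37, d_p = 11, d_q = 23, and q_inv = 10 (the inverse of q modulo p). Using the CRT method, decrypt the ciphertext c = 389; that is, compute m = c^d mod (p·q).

m₁ = c^(d_p) mod p: c ≡ 20 (mod 41), and 20^11 mod 41 = 21.
m₂ = c^(d_q) mod q: c ≡ 19 (mod 37), and 19^23 mod 37 = 15.
h = q_inv·(m₁ − m₂) mod p = 10·(21 − 15) mod 41 = 19.
m = m₂ + h·q = 15 + 19·37 = 718.

718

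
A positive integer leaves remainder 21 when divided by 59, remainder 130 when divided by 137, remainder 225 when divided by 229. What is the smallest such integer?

From m ≡ 21 (mod 59) write m = 21 + 59t. Substituting into m ≡ 130 (mod 137) gives 59t ≡ 109 (mod 137), and since 59⁻¹ ≡ 72 (mod 137), t ≡ 39. Hence m ≡ 21 + 59·39 = 2322 (mod 8083).
From m ≡ 2322 (mod 8083) write m = 2322 + 8083t. Substituting into m ≡ 225 (mod 229) gives 8083t ≡ 193 (mod 229), and since 68⁻¹ ≡ 64 (mod 229), t ≡ 215. Hence m ≡ 2322 + 8083·215 = 1740167 (mod 1851007).

1740167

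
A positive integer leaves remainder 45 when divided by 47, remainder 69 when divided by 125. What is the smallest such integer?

From k ≡ 45 (mod 47) write k = 45 + 47t. Substituting into k ≡ 69 (mod 125) gives 47t ≡ 24 (mod 125), and since 47⁻¹ ≡ 8 (mod 125), t ≡ 67. Hence k ≡ 45 + 47·67 = 3194 (mod 5875).

3194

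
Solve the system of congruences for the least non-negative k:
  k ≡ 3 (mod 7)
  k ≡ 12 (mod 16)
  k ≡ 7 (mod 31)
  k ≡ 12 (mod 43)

From k ≡ 3 (mod 7) write k = 3 + 7t. Substituting into k ≡ 12 (mod 16) gives 7t ≡ 9 (mod 16), and since 7⁻¹ ≡ 7 (mod 16), t ≡ 15. Hence k ≡ 3 + 7·15 = 108 (mod 112).
From k ≡ 108 (mod 112) write k = 108 + 112t. Substituting into k ≡ 7 (mod 31) gives 112t ≡ 23 (mod 31), and since 19⁻¹ ≡ 18 (mod 31), t ≡ 11. Hence k ≡ 108 + 112·11 = 1340 (mod 3472).
From k ≡ 1340 (mod 3472) write k = 1340 + 3472t. Substituting into k ≡ 12 (mod 43) gives 3472t ≡ 5 (mod 43), and since 32⁻¹ ≡ 39 (mod 43), t ≡ 23. Hence k ≡ 1340 + 3472·23 = 81196 (mod 149296).

81196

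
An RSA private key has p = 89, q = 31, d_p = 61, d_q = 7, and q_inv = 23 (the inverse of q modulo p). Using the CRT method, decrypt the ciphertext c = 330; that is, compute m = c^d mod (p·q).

m₁ = c^(d_p) mod p: c ≡ 63 (mod 89), and 63^61 mod 89 = 62.
m₂ = c^(d_q) mod q: c ≡ 20 (mod 31), and 20^7 mod 31 = 18.
h = q_inv·(m₁ − m₂) mod p = 23·(62 − 18) mod 89 = 33.
m = m₂ + h·q = 18 + 33·31 = 1041.

1041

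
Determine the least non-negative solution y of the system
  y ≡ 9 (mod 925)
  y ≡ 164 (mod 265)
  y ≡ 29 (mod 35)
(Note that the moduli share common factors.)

89734

gcd(925, 265) = 5 and 5 | (164 − 9), so the pair is consistent; merging gives y ≡ 40709 (mod 49025), where 49025 = lcm(925, 265).
gcd(49025, 35) = 5 and 5 | (29 − 40709), so the pair is consistent; merging gives y ≡ 89734 (mod 343175), where 343175 = lcm(49025, 35).
The solution is unique modulo lcm(925, 265, 35) = 343175.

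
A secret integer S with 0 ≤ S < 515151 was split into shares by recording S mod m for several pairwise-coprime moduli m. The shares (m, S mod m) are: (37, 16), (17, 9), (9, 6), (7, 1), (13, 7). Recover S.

The moduli are pairwise coprime; N = 37·17·9·7·13 = 515151.
N/37 = 13923; 13923 ≡ 11 (mod 37); 11·27 ≡ 1, so inverse 27.
N/17 = 30303; 30303 ≡ 9 (mod 17); 9·2 ≡ 1, so inverse 2.
N/9 = 57239; 57239 ≡ 8 (mod 9); 8·8 ≡ 1, so inverse 8.
N/7 = 73593; 73593 ≡ 2 (mod 7); 2·4 ≡ 1, so inverse 4.
N/13 = 39627; 39627 ≡ 3 (mod 13); 3·9 ≡ 1, so inverse 9.
S ≡ 16·13923·27 + 9·30303·2 + 6·57239·8 + 1·73593·4 + 7·39627·9 = 12098535.
12098535 mod 515151 = 250062.

250062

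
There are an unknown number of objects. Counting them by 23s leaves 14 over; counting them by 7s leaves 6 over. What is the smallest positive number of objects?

83

From N ≡ 14 (mod 23) write N = 14 + 23t. Substituting into N ≡ 6 (mod 7) gives 23t ≡ 6 (mod 7), and since 2⁻¹ ≡ 4 (mod 7), t ≡ 3. Hence N ≡ 14 + 23·3 = 83 (mod 161).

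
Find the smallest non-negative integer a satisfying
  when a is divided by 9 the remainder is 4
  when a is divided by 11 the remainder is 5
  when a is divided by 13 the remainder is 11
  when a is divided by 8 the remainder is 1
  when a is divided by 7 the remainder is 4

19849

The moduli are pairwise coprime; N = 9·11·13·8·7 = 72072.
N/9 = 8008; 8008 ≡ 7 (mod 9); 7·4 ≡ 1, so inverse 4.
N/11 = 6552; 6552 ≡ 7 (mod 11); 7·8 ≡ 1, so inverse 8.
N/13 = 5544; 5544 ≡ 6 (mod 13); 6·11 ≡ 1, so inverse 11.
N/8 = 9009; 9009 ≡ 1 (mod 8), inverse 1.
N/7 = 10296; 10296 ≡ 6 (mod 7); 6·6 ≡ 1, so inverse 6.
a ≡ 4·8008·4 + 5·6552·8 + 11·5544·11 + 1·9009·1 + 4·10296·6 = 1317145.
1317145 mod 72072 = 19849.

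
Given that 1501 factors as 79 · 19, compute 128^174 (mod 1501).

Mod 79: 128 ≡ 49; by Fermat, exponent reduces to 174 mod 78 = 18; 49^18 ≡ 38 (mod 79).
Mod 19: 128 ≡ 14; by Fermat, exponent reduces to 174 mod 18 = 12; 14^12 ≡ 11 (mod 19).
Combine by CRT: x ≡ 38 (mod 79), x ≡ 11 (mod 19) ⇒ x ≡ 828 (mod 1501).

828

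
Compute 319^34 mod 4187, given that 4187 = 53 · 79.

1909

Mod 53: 319 ≡ 1; 1^34 ≡ 1 (mod 53).
Mod 79: 319 ≡ 3; 3^34 ≡ 13 (mod 79).
Combine by CRT: x ≡ 1 (mod 53), x ≡ 13 (mod 79) ⇒ x ≡ 1909 (mod 4187).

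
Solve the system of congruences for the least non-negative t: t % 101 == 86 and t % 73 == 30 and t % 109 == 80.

663454

The moduli are pairwise coprime; N = 101·73·109 = 803657.
N/101 = 7957; 7957 ≡ 79 (mod 101); 79·78 ≡ 1, so inverse 78.
N/73 = 11009; 11009 ≡ 59 (mod 73); 59·26 ≡ 1, so inverse 26.
N/109 = 7373; 7373 ≡ 70 (mod 109); 70·95 ≡ 1, so inverse 95.
t ≡ 86·7957·78 + 30·11009·26 + 80·7373·95 = 117997376.
117997376 mod 803657 = 663454.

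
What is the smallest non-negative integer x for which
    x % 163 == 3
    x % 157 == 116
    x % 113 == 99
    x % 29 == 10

63677746

The moduli are pairwise coprime; N = 163·157·113·29 = 83861707.
N/163 = 514489; 514489 ≡ 61 (mod 163); 61·155 ≡ 1, so inverse 155.
N/157 = 534151; 534151 ≡ 37 (mod 157); 37·17 ≡ 1, so inverse 17.
N/113 = 742139; 742139 ≡ 68 (mod 113); 68·5 ≡ 1, so inverse 5.
N/29 = 2891783; 2891783 ≡ 19 (mod 29); 19·26 ≡ 1, so inverse 26.
x ≡ 3·514489·155 + 116·534151·17 + 99·742139·5 + 10·2891783·26 = 2411805542.
2411805542 mod 83861707 = 63677746.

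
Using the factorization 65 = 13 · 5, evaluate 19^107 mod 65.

Mod 13: 19 ≡ 6; by Fermat, exponent reduces to 107 mod 12 = 11; 6^11 ≡ 11 (mod 13).
Mod 5: 19 ≡ 4; by Fermat, exponent reduces to 107 mod 4 = 3; 4^3 ≡ 4 (mod 5).
Combine by CRT: x ≡ 11 (mod 13), x ≡ 4 (mod 5) ⇒ x ≡ 24 (mod 65).

24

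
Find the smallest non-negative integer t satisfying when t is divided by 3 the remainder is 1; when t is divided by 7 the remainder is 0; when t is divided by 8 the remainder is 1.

The moduli are pairwise coprime; N = 3·7·8 = 168.
N/3 = 56; 56 ≡ 2 (mod 3); 2·2 ≡ 1, so inverse 2.
N/7 = 24; 24 ≡ 3 (mod 7); 3·5 ≡ 1, so inverse 5.
N/8 = 21; 21 ≡ 5 (mod 8); 5·5 ≡ 1, so inverse 5.
t ≡ 1·56·2 + 0·24·5 + 1·21·5 = 217.
217 mod 168 = 49.

49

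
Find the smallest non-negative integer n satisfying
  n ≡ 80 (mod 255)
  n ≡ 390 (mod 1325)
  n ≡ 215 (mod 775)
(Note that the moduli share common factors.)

681440

Combine the congruences pairwise.
gcd(255, 1325) = 5 and 5 | (390 − 80), so the pair is consistent; merging gives n ≡ 5690 (mod 67575), where 67575 = lcm(255, 1325).
gcd(67575, 775) = 25 and 25 | (215 − 5690), so the pair is consistent; merging gives n ≡ 681440 (mod 2094825), where 2094825 = lcm(67575, 775).
The solution is unique modulo lcm(255, 1325, 775) = 2094825.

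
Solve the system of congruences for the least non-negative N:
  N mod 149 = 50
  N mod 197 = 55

646

Combine the congruences pairwise.
From N ≡ 50 (mod 149) write N = 50 + 149t. Substituting into N ≡ 55 (mod 197) gives 149t ≡ 5 (mod 197), and since 149⁻¹ ≡ 119 (mod 197), t ≡ 4. Hence N ≡ 50 + 149·4 = 646 (mod 29353).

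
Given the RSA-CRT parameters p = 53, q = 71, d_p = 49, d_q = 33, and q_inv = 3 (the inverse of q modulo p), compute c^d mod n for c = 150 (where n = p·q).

m₁ = c^(d_p) mod p: c ≡ 44 (mod 53), and 44^49 mod 53 = 49.
m₂ = c^(d_q) mod q: c ≡ 8 (mod 71), and 8^33 mod 71 = 10.
h = q_inv·(m₁ − m₂) mod p = 3·(49 − 10) mod 53 = 11.
m = m₂ + h·q = 10 + 11·71 = 791.

791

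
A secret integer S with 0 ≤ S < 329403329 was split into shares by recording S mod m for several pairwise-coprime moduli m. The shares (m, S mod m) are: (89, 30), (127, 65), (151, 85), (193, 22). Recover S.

313214704

From S ≡ 30 (mod 89) write S = 30 + 89t. Substituting into S ≡ 65 (mod 127) gives 89t ≡ 35 (mod 127), and since 89⁻¹ ≡ 10 (mod 127), t ≡ 96. Hence S ≡ 30 + 89·96 = 8574 (mod 11303).
From S ≡ 8574 (mod 11303) write S = 8574 + 11303t. Substituting into S ≡ 85 (mod 151) gives 11303t ≡ 118 (mod 151), and since 129⁻¹ ≡ 48 (mod 151), t ≡ 77. Hence S ≡ 8574 + 11303·77 = 878905 (mod 1706753).
From S ≡ 878905 (mod 1706753) write S = 878905 + 1706753t. Substituting into S ≡ 22 (mod 193) gives 1706753t ≡ 39 (mod 193), and since 54⁻¹ ≡ 168 (mod 193), t ≡ 183. Hence S ≡ 878905 + 1706753·183 = 313214704 (mod 329403329).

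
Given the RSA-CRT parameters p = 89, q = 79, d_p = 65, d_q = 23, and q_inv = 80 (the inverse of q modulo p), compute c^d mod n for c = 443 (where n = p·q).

6007

m₁ = c^(d_p) mod p: c ≡ 87 (mod 89), and 87^65 mod 89 = 44.
m₂ = c^(d_q) mod q: c ≡ 48 (mod 79), and 48^23 mod 79 = 3.
h = q_inv·(m₁ − m₂) mod p = 80·(44 − 3) mod 89 = 76.
m = m₂ + h·q = 3 + 76·79 = 6007.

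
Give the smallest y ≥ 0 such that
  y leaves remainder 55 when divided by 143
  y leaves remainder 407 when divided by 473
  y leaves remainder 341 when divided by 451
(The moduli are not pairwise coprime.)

Combine the congruences pairwise.
gcd(143, 473) = 11 and 11 | (407 − 55), so the pair is consistent; merging gives y ≡ 2772 (mod 6149), where 6149 = lcm(143, 473).
gcd(6149, 451) = 11 and 11 | (341 − 2772), so the pair is consistent; merging gives y ≡ 76560 (mod 252109), where 252109 = lcm(6149, 451).
The solution is unique modulo lcm(143, 473, 451) = 252109.

76560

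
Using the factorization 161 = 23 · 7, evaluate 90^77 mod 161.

Mod 23: 90 ≡ 21; by Fermat, exponent reduces to 77 mod 22 = 11; 21^11 ≡ 22 (mod 23).
Mod 7: 90 ≡ 6; by Fermat, exponent reduces to 77 mod 6 = 5; 6^5 ≡ 6 (mod 7).
Combine by CRT: x ≡ 22 (mod 23), x ≡ 6 (mod 7) ⇒ x ≡ 160 (mod 161).

160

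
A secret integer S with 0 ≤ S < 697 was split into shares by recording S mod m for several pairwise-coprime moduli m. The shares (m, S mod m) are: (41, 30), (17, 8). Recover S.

From S ≡ 30 (mod 41) write S = 30 + 41t. Substituting into S ≡ 8 (mod 17) gives 41t ≡ 12 (mod 17), and since 7⁻¹ ≡ 5 (mod 17), t ≡ 9. Hence S ≡ 30 + 41·9 = 399 (mod 697).

399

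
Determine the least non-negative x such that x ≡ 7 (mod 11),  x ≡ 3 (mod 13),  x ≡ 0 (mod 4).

From x ≡ 7 (mod 11) write x = 7 + 11t. Substituting into x ≡ 3 (mod 13) gives 11t ≡ 9 (mod 13), and since 11⁻¹ ≡ 6 (mod 13), t ≡ 2. Hence x ≡ 7 + 11·2 = 29 (mod 143).
From x ≡ 29 (mod 143) write x = 29 + 143t. Substituting into x ≡ 0 (mod 4) gives 143t ≡ 3 (mod 4), and since 3⁻¹ ≡ 3 (mod 4), t ≡ 1. Hence x ≡ 29 + 143·1 = 172 (mod 572).

172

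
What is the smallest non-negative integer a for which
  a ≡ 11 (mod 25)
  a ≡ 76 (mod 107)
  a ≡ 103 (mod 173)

Combine the congruences pairwise.
From a ≡ 11 (mod 25) write a = 11 + 25t. Substituting into a ≡ 76 (mod 107) gives 25t ≡ 65 (mod 107), and since 25⁻¹ ≡ 30 (mod 107), t ≡ 24. Hence a ≡ 11 + 25·24 = 611 (mod 2675).
From a ≡ 611 (mod 2675) write a = 611 + 2675t. Substituting into a ≡ 103 (mod 173) gives 2675t ≡ 11 (mod 173), and since 80⁻¹ ≡ 93 (mod 173), t ≡ 158. Hence a ≡ 611 + 2675·158 = 423261 (mod 462775).

423261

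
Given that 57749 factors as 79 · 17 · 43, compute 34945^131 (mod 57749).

Mod 79: 34945 ≡ 27; by Fermat, exponent reduces to 131 mod 78 = 53; 27^53 ≡ 27 (mod 79).
Mod 17: 34945 ≡ 10; by Fermat, exponent reduces to 131 mod 16 = 3; 10^3 ≡ 14 (mod 17).
Mod 43: 34945 ≡ 29; by Fermat, exponent reduces to 131 mod 42 = 5; 29^5 ≡ 20 (mod 43).
Combine by CRT: x ≡ 27 (mod 79), x ≡ 14 (mod 17), x ≡ 20 (mod 43) ⇒ x ≡ 27282 (mod 57749).

27282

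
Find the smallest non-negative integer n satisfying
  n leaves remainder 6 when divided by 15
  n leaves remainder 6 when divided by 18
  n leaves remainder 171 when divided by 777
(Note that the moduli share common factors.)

Combine the congruences pairwise.
gcd(15, 18) = 3 and 3 | (6 − 6), so the pair is consistent; merging gives n ≡ 6 (mod 90), where 90 = lcm(15, 18).
gcd(90, 777) = 3 and 3 | (171 − 6), so the pair is consistent; merging gives n ≡ 4056 (mod 23310), where 23310 = lcm(90, 777).
The solution is unique modulo lcm(15, 18, 777) = 23310.

4056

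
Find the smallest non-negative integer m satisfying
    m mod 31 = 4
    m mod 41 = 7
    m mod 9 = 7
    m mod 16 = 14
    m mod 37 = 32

4141294

The moduli are pairwise coprime; N = 31·41·9·16·37 = 6771888.
N/31 = 218448; 218448 ≡ 22 (mod 31); 22·24 ≡ 1, so inverse 24.
N/41 = 165168; 165168 ≡ 20 (mod 41); 20·39 ≡ 1, so inverse 39.
N/9 = 752432; 752432 ≡ 5 (mod 9); 5·2 ≡ 1, so inverse 2.
N/16 = 423243; 423243 ≡ 11 (mod 16); 11·3 ≡ 1, so inverse 3.
N/37 = 183024; 183024 ≡ 22 (mod 37); 22·32 ≡ 1, so inverse 32.
m ≡ 4·218448·24 + 7·165168·39 + 7·752432·2 + 14·423243·3 + 32·183024·32 = 281788702.
281788702 mod 6771888 = 4141294.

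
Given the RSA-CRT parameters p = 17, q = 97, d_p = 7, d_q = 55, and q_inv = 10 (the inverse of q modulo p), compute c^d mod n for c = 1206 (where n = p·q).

m₁ = c^(d_p) mod p: c ≡ 16 (mod 17), and 16^7 mod 17 = 16.
m₂ = c^(d_q) mod q: c ≡ 42 (mod 97), and 42^55 mod 97 = 78.
h = q_inv·(m₁ − m₂) mod p = 10·(16 − 78) mod 17 = 9.
m = m₂ + h·q = 78 + 9·97 = 951.

951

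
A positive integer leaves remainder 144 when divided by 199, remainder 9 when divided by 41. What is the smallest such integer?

From a ≡ 144 (mod 199) write a = 144 + 199t. Substituting into a ≡ 9 (mod 41) gives 199t ≡ 29 (mod 41), and since 35⁻¹ ≡ 34 (mod 41), t ≡ 2. Hence a ≡ 144 + 199·2 = 542 (mod 8159).

542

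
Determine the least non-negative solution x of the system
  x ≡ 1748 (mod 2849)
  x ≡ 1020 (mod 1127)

343628

Combine the congruences pairwise.
gcd(2849, 1127) = 7 and 7 | (1020 − 1748), so the pair is consistent; merging gives x ≡ 343628 (mod 458689), where 458689 = lcm(2849, 1127).
The solution is unique modulo lcm(2849, 1127) = 458689.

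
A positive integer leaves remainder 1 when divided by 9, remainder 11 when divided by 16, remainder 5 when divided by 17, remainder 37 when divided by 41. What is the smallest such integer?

The moduli are pairwise coprime; N = 9·16·17·41 = 100368.
N/9 = 11152; 11152 ≡ 1 (mod 9), inverse 1.
N/16 = 6273; 6273 ≡ 1 (mod 16), inverse 1.
N/17 = 5904; 5904 ≡ 5 (mod 17); 5·7 ≡ 1, so inverse 7.
N/41 = 2448; 2448 ≡ 29 (mod 41); 29·17 ≡ 1, so inverse 17.
k ≡ 1·11152·1 + 11·6273·1 + 5·5904·7 + 37·2448·17 = 1826587.
1826587 mod 100368 = 19963.

19963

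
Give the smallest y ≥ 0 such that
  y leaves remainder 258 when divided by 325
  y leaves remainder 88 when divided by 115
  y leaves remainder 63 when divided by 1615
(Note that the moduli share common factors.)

Combine the congruences pairwise.
gcd(325, 115) = 5 and 5 | (88 − 258), so the pair is consistent; merging gives y ≡ 6758 (mod 7475), where 7475 = lcm(325, 115).
gcd(7475, 1615) = 5 and 5 | (63 − 6758), so the pair is consistent; merging gives y ≡ 231008 (mod 2414425), where 2414425 = lcm(7475, 1615).
The solution is unique modulo lcm(325, 115, 1615) = 2414425.

231008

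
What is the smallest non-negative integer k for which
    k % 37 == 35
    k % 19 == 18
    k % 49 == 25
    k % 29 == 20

Combine the congruences pairwise.
From k ≡ 35 (mod 37) write k = 35 + 37t. Substituting into k ≡ 18 (mod 19) gives 37t ≡ 2 (mod 19), and since 18⁻¹ ≡ 18 (mod 19), t ≡ 17. Hence k ≡ 35 + 37·17 = 664 (mod 703).
From k ≡ 664 (mod 703) write k = 664 + 703t. Substituting into k ≡ 25 (mod 49) gives 703t ≡ 47 (mod 49), and since 17⁻¹ ≡ 26 (mod 49), t ≡ 46. Hence k ≡ 664 + 703·46 = 33002 (mod 34447).
From k ≡ 33002 (mod 34447) write k = 33002 + 34447t. Substituting into k ≡ 20 (mod 29) gives 34447t ≡ 20 (mod 29), and since 24⁻¹ ≡ 23 (mod 29), t ≡ 25. Hence k ≡ 33002 + 34447·25 = 894177 (mod 998963).

894177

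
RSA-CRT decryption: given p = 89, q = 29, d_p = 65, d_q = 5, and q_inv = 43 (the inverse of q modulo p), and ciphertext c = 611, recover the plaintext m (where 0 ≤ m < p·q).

m₁ = c^(d_p) mod p: c ≡ 77 (mod 89), and 77^65 mod 89 = 77.
m₂ = c^(d_q) mod q: c ≡ 2 (mod 29), and 2^5 mod 29 = 3.
h = q_inv·(m₁ − m₂) mod p = 43·(77 − 3) mod 89 = 67.
m = m₂ + h·q = 3 + 67·29 = 1946.

1946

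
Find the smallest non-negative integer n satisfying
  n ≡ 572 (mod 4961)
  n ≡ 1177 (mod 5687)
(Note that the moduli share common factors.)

Combine the congruences pairwise.
gcd(4961, 5687) = 121 and 121 | (1177 − 572), so the pair is consistent; merging gives n ≡ 35299 (mod 233167), where 233167 = lcm(4961, 5687).
The solution is unique modulo lcm(4961, 5687) = 233167.

35299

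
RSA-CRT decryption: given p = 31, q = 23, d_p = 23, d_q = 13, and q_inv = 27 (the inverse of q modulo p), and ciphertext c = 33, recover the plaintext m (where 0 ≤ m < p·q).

659

m₁ = c^(d_p) mod p: c ≡ 2 (mod 31), and 2^23 mod 31 = 8.
m₂ = c^(d_q) mod q: c ≡ 10 (mod 23), and 10^13 mod 23 = 15.
h = q_inv·(m₁ − m₂) mod p = 27·(8 − 15) mod 31 = 28.
m = m₂ + h·q = 15 + 28·23 = 659.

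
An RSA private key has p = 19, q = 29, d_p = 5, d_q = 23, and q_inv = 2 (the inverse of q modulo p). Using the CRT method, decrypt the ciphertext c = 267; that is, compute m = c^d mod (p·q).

457

m₁ = c^(d_p) mod p: c ≡ 1 (mod 19), and 1^5 mod 19 = 1.
m₂ = c^(d_q) mod q: c ≡ 6 (mod 29), and 6^23 mod 29 = 22.
h = q_inv·(m₁ − m₂) mod p = 2·(1 − 22) mod 19 = 15.
m = m₂ + h·q = 22 + 15·29 = 457.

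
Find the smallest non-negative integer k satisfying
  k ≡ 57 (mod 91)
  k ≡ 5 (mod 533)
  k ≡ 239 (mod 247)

gcd(91, 533) = 13 and 13 | (5 − 57), so the pair is consistent; merging gives k ≡ 1604 (mod 3731), where 3731 = lcm(91, 533).
gcd(3731, 247) = 13 and 13 | (239 − 1604), so the pair is consistent; merging gives k ≡ 53838 (mod 70889), where 70889 = lcm(3731, 247).
The solution is unique modulo lcm(91, 533, 247) = 70889.

53838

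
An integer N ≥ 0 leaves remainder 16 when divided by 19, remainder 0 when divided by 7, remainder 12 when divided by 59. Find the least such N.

3493

The moduli are pairwise coprime; M = 19·7·59 = 7847.
M/19 = 413; 413 ≡ 14 (mod 19); 14·15 ≡ 1, so inverse 15.
M/7 = 1121; 1121 ≡ 1 (mod 7), inverse 1.
M/59 = 133; 133 ≡ 15 (mod 59); 15·4 ≡ 1, so inverse 4.
N ≡ 16·413·15 + 0·1121·1 + 12·133·4 = 105504.
105504 mod 7847 = 3493.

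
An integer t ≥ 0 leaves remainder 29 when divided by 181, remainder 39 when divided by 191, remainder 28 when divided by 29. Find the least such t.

From t ≡ 29 (mod 181) write t = 29 + 181s. Substituting into t ≡ 39 (mod 191) gives 181s ≡ 10 (mod 191), and since 181⁻¹ ≡ 19 (mod 191), s ≡ 190. Hence t ≡ 29 + 181·190 = 34419 (mod 34571).
From t ≡ 34419 (mod 34571) write t = 34419 + 34571s. Substituting into t ≡ 28 (mod 29) gives 34571s ≡ 3 (mod 29), and since 3⁻¹ ≡ 10 (mod 29), s ≡ 1. Hence t ≡ 34419 + 34571·1 = 68990 (mod 1002559).

68990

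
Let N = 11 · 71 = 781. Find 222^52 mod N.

Mod 11: 222 ≡ 2; by Fermat, exponent reduces to 52 mod 10 = 2; 2^2 ≡ 4 (mod 11).
Mod 71: 222 ≡ 9; 9^52 ≡ 24 (mod 71).
Combine by CRT: x ≡ 4 (mod 11), x ≡ 24 (mod 71) ⇒ x ≡ 521 (mod 781).

521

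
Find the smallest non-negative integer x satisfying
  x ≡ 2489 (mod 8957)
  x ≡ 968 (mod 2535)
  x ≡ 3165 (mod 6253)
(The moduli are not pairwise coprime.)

916103

gcd(8957, 2535) = 169 and 169 | (968 − 2489), so the pair is consistent; merging gives x ≡ 109973 (mod 134355), where 134355 = lcm(8957, 2535).
gcd(134355, 6253) = 169 and 169 | (3165 − 109973), so the pair is consistent; merging gives x ≡ 916103 (mod 4971135), where 4971135 = lcm(134355, 6253).
The solution is unique modulo lcm(8957, 2535, 6253) = 4971135.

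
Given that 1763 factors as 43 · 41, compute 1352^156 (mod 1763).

Mod 43: 1352 ≡ 19; by Fermat, exponent reduces to 156 mod 42 = 30; 19^30 ≡ 16 (mod 43).
Mod 41: 1352 ≡ 40; by Fermat, exponent reduces to 156 mod 40 = 36; 40^36 ≡ 1 (mod 41).
Combine by CRT: x ≡ 16 (mod 43), x ≡ 1 (mod 41) ⇒ x ≡ 575 (mod 1763).

575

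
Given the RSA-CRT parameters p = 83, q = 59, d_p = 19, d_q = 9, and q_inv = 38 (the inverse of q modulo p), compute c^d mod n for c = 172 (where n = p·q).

m₁ = c^(d_p) mod p: c ≡ 6 (mod 83), and 6^19 mod 83 = 24.
m₂ = c^(d_q) mod q: c ≡ 54 (mod 59), and 54^9 mod 59 = 11.
h = q_inv·(m₁ − m₂) mod p = 38·(24 − 11) mod 83 = 79.
m = m₂ + h·q = 11 + 79·59 = 4672.

4672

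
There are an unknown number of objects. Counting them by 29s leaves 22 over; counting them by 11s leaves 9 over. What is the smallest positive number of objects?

196

Combine the congruences pairwise.
From N ≡ 22 (mod 29) write N = 22 + 29t. Substituting into N ≡ 9 (mod 11) gives 29t ≡ 9 (mod 11), and since 7⁻¹ ≡ 8 (mod 11), t ≡ 6. Hence N ≡ 22 + 29·6 = 196 (mod 319).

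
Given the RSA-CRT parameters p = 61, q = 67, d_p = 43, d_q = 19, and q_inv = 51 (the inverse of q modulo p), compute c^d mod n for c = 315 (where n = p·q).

1128

m₁ = c^(d_p) mod p: c ≡ 10 (mod 61), and 10^43 mod 61 = 30.
m₂ = c^(d_q) mod q: c ≡ 47 (mod 67), and 47^19 mod 67 = 56.
h = q_inv·(m₁ − m₂) mod p = 51·(30 − 56) mod 61 = 16.
m = m₂ + h·q = 56 + 16·67 = 1128.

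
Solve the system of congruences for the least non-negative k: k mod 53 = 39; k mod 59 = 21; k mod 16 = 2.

Combine the congruences pairwise.
From k ≡ 39 (mod 53) write k = 39 + 53t. Substituting into k ≡ 21 (mod 59) gives 53t ≡ 41 (mod 59), and since 53⁻¹ ≡ 49 (mod 59), t ≡ 3. Hence k ≡ 39 + 53·3 = 198 (mod 3127).
From k ≡ 198 (mod 3127) write k = 198 + 3127t. Substituting into k ≡ 2 (mod 16) gives 3127t ≡ 12 (mod 16), and since 7⁻¹ ≡ 7 (mod 16), t ≡ 4. Hence k ≡ 198 + 3127·4 = 12706 (mod 50032).

12706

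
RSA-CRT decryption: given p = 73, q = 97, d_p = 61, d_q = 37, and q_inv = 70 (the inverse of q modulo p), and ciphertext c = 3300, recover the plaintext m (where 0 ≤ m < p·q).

m₁ = c^(d_p) mod p: c ≡ 15 (mod 73), and 15^61 mod 73 = 26.
m₂ = c^(d_q) mod q: c ≡ 2 (mod 97), and 2^37 mod 97 = 53.
h = q_inv·(m₁ − m₂) mod p = 70·(26 − 53) mod 73 = 8.
m = m₂ + h·q = 53 + 8·97 = 829.

829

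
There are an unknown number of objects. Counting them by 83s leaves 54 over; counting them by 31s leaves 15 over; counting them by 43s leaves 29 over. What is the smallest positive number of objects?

49522

From N ≡ 54 (mod 83) write N = 54 + 83t. Substituting into N ≡ 15 (mod 31) gives 83t ≡ 23 (mod 31), and since 21⁻¹ ≡ 3 (mod 31), t ≡ 7. Hence N ≡ 54 + 83·7 = 635 (mod 2573).
From N ≡ 635 (mod 2573) write N = 635 + 2573t. Substituting into N ≡ 29 (mod 43) gives 2573t ≡ 39 (mod 43), and since 36⁻¹ ≡ 6 (mod 43), t ≡ 19. Hence N ≡ 635 + 2573·19 = 49522 (mod 110639).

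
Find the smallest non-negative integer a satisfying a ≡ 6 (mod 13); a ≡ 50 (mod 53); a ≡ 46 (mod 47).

The moduli are pairwise coprime; N = 13·53·47 = 32383.
N/13 = 2491; 2491 ≡ 8 (mod 13); 8·5 ≡ 1, so inverse 5.
N/53 = 611; 611 ≡ 28 (mod 53); 28·36 ≡ 1, so inverse 36.
N/47 = 689; 689 ≡ 31 (mod 47); 31·44 ≡ 1, so inverse 44.
a ≡ 6·2491·5 + 50·611·36 + 46·689·44 = 2569066.
2569066 mod 32383 = 10809.

10809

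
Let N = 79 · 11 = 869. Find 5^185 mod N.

Mod 79: 5 ≡ 5; by Fermat, exponent reduces to 185 mod 78 = 29; 5^29 ≡ 2 (mod 79).
Mod 11: 5 ≡ 5; by Fermat, exponent reduces to 185 mod 10 = 5; 5^5 ≡ 1 (mod 11).
Combine by CRT: x ≡ 2 (mod 79), x ≡ 1 (mod 11) ⇒ x ≡ 397 (mod 869).

397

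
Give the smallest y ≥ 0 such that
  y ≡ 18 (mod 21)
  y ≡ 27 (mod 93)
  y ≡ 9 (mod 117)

6444

gcd(21, 93) = 3 and 3 | (27 − 18), so the pair is consistent; merging gives y ≡ 585 (mod 651), where 651 = lcm(21, 93).
gcd(651, 117) = 3 and 3 | (9 − 585), so the pair is consistent; merging gives y ≡ 6444 (mod 25389), where 25389 = lcm(651, 117).
The solution is unique modulo lcm(21, 93, 117) = 25389.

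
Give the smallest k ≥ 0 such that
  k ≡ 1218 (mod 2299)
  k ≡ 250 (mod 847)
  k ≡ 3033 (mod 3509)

Combine the congruences pairwise.
gcd(2299, 847) = 121 and 121 | (250 − 1218), so the pair is consistent; merging gives k ≡ 10414 (mod 16093), where 16093 = lcm(2299, 847).
gcd(16093, 3509) = 121 and 121 | (3033 − 10414), so the pair is consistent; merging gives k ≡ 364460 (mod 466697), where 466697 = lcm(16093, 3509).
The solution is unique modulo lcm(2299, 847, 3509) = 466697.

364460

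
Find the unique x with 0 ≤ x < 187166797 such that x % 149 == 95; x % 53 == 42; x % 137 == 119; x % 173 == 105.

The moduli are pairwise coprime; N = 149·53·137·173 = 187166797.
N/149 = 1256153; 1256153 ≡ 83 (mod 149); 83·79 ≡ 1, so inverse 79.
N/53 = 3531449; 3531449 ≡ 6 (mod 53); 6·9 ≡ 1, so inverse 9.
N/137 = 1366181; 1366181 ≡ 17 (mod 137); 17·129 ≡ 1, so inverse 129.
N/173 = 1081889; 1081889 ≡ 120 (mod 173); 120·62 ≡ 1, so inverse 62.
x ≡ 95·1256153·79 + 42·3531449·9 + 119·1366181·129 + 105·1081889·62 = 38777657908.
38777657908 mod 187166797 = 34130929.

34130929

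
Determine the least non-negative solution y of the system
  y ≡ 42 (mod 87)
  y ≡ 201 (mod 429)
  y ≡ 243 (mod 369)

216846

gcd(87, 429) = 3 and 3 | (201 − 42), so the pair is consistent; merging gives y ≡ 5349 (mod 12441), where 12441 = lcm(87, 429).
gcd(12441, 369) = 3 and 3 | (243 − 5349), so the pair is consistent; merging gives y ≡ 216846 (mod 1530243), where 1530243 = lcm(12441, 369).
The solution is unique modulo lcm(87, 429, 369) = 1530243.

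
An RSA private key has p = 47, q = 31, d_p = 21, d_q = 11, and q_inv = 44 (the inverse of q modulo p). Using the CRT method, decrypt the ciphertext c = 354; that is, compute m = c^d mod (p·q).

m₁ = c^(d_p) mod p: c ≡ 25 (mod 47), and 25^21 mod 47 = 37.
m₂ = c^(d_q) mod q: c ≡ 13 (mod 31), and 13^11 mod 31 = 3.
h = q_inv·(m₁ − m₂) mod p = 44·(37 − 3) mod 47 = 39.
m = m₂ + h·q = 3 + 39·31 = 1212.

1212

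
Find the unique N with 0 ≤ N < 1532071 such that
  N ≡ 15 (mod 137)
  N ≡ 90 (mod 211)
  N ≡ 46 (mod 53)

769818

The moduli are pairwise coprime; M = 137·211·53 = 1532071.
M/137 = 11183; 11183 ≡ 86 (mod 137); 86·94 ≡ 1, so inverse 94.
M/211 = 7261; 7261 ≡ 87 (mod 211); 87·114 ≡ 1, so inverse 114.
M/53 = 28907; 28907 ≡ 22 (mod 53); 22·41 ≡ 1, so inverse 41.
N ≡ 15·11183·94 + 90·7261·114 + 46·28907·41 = 144784492.
144784492 mod 1532071 = 769818.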